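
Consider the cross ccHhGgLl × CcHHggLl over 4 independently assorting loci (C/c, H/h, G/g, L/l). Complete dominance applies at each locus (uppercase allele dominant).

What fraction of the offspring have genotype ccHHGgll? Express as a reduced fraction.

P(ccHHGgll) = 1/32

ccHhGgLl gametes: cHGL×2, cHGl×2, cHgL×2, cHgl×2, chGL×2, chGl×2, chgL×2, chgl×2
CcHHggLl gametes: CHgL×4, CHgl×4, cHgL×4, cHgl×4
ccHhGgLl×CcHHggLl grid (16·16=256): CcHHGgLL=8 CcHHGgLl=16 CcHHGgll=8 CcHHggLL=8 CcHHggLl=16 CcHHggll=8 CcHhGgLL=8 CcHhGgLl=16 CcHhGgll=8 CcHhggLL=8 CcHhggLl=16 CcHhggll=8 ccHHGgLL=8 ccHHGgLl=16 ccHHGgll=8 ccHHggLL=8 ccHHggLl=16 ccHHggll=8 ccHhGgLL=8 ccHhGgLl=16 ccHhGgll=8 ccHhggLL=8 ccHhggLl=16 ccHhggll=8
ccHHGgll hits 8/256; gcd=8; 8÷8/256÷8 = 1/32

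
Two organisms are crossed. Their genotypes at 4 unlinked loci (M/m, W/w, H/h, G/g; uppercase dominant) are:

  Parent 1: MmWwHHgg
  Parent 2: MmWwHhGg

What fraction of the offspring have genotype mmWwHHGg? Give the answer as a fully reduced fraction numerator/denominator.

MmWwHHgg gametes: MWHg×4, MwHg×4, mWHg×4, mwHg×4
MmWwHhGg gametes: MWHG×1, MWHg×1, MWhG×1, MWhg×1, MwHG×1, MwHg×1, MwhG×1, Mwhg×1, mWHG×1, mWHg×1, mWhG×1, mWhg×1, mwHG×1, mwHg×1, mwhG×1, mwhg×1
MmWwHHgg×MmWwHhGg grid (16·16=256): MMWWHHGg=4 MMWWHHgg=4 MMWWHhGg=4 MMWWHhgg=4 MMWwHHGg=8 MMWwHHgg=8 MMWwHhGg=8 MMWwHhgg=8 MMwwHHGg=4 MMwwHHgg=4 MMwwHhGg=4 MMwwHhgg=4 MmWWHHGg=8 MmWWHHgg=8 MmWWHhGg=8 MmWWHhgg=8 MmWwHHGg=16 MmWwHHgg=16 MmWwHhGg=16 MmWwHhgg=16 MmwwHHGg=8 MmwwHHgg=8 MmwwHhGg=8 MmwwHhgg=8 mmWWHHGg=4 mmWWHHgg=4 mmWWHhGg=4 mmWWHhgg=4 mmWwHHGg=8 mmWwHHgg=8 mmWwHhGg=8 mmWwHhgg=8 mmwwHHGg=4 mmwwHHgg=4 mmwwHhGg=4 mmwwHhgg=4
mmWwHHGg hits 8/256; gcd=8; 8÷8/256÷8 = 1/32

P(mmWwHHGg) = 1/32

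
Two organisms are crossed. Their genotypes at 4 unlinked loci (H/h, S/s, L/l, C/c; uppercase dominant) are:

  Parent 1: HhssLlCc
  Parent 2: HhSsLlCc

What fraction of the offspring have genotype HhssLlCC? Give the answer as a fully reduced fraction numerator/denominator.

P(HhssLlCC) = 1/32

HhssLlCc gametes: HsLC×2, HsLc×2, HslC×2, Hslc×2, hsLC×2, hsLc×2, hslC×2, hslc×2
HhSsLlCc gametes: HSLC×1, HSLc×1, HSlC×1, HSlc×1, HsLC×1, HsLc×1, HslC×1, Hslc×1, hSLC×1, hSLc×1, hSlC×1, hSlc×1, hsLC×1, hsLc×1, hslC×1, hslc×1
HhssLlCc×HhSsLlCc grid (16·16=256): HHSsLLCC=2 HHSsLLCc=4 HHSsLLcc=2 HHSsLlCC=4 HHSsLlCc=8 HHSsLlcc=4 HHSsllCC=2 HHSsllCc=4 HHSsllcc=2 HHssLLCC=2 HHssLLCc=4 HHssLLcc=2 HHssLlCC=4 HHssLlCc=8 HHssLlcc=4 HHssllCC=2 HHssllCc=4 HHssllcc=2 HhSsLLCC=4 HhSsLLCc=8 HhSsLLcc=4 HhSsLlCC=8 HhSsLlCc=16 HhSsLlcc=8 HhSsllCC=4 HhSsllCc=8 HhSsllcc=4 HhssLLCC=4 HhssLLCc=8 HhssLLcc=4 HhssLlCC=8 HhssLlCc=16 HhssLlcc=8 HhssllCC=4 HhssllCc=8 Hhssllcc=4 hhSsLLCC=2 hhSsLLCc=4 hhSsLLcc=2 hhSsLlCC=4 hhSsLlCc=8 hhSsLlcc=4 hhSsllCC=2 hhSsllCc=4 hhSsllcc=2 hhssLLCC=2 hhssLLCc=4 hhssLLcc=2 hhssLlCC=4 hhssLlCc=8 hhssLlcc=4 hhssllCC=2 hhssllCc=4 hhssllcc=2
HhssLlCC hits 8/256; gcd=8; 8÷8/256÷8 = 1/32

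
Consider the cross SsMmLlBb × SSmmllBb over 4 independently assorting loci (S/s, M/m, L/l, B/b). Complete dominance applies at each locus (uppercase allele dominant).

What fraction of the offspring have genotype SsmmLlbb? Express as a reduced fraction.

SsMmLlBb gametes: SMLB×1, SMLb×1, SMlB×1, SMlb×1, SmLB×1, SmLb×1, SmlB×1, Smlb×1, sMLB×1, sMLb×1, sMlB×1, sMlb×1, smLB×1, smLb×1, smlB×1, smlb×1
SSmmllBb gametes: SmlB×8, Smlb×8
SsMmLlBb×SSmmllBb grid (16·16=256): SSMmLlBB=8 SSMmLlBb=16 SSMmLlbb=8 SSMmllBB=8 SSMmllBb=16 SSMmllbb=8 SSmmLlBB=8 SSmmLlBb=16 SSmmLlbb=8 SSmmllBB=8 SSmmllBb=16 SSmmllbb=8 SsMmLlBB=8 SsMmLlBb=16 SsMmLlbb=8 SsMmllBB=8 SsMmllBb=16 SsMmllbb=8 SsmmLlBB=8 SsmmLlBb=16 SsmmLlbb=8 SsmmllBB=8 SsmmllBb=16 Ssmmllbb=8
SsmmLlbb hits 8/256; gcd=8; 8÷8/256÷8 = 1/32

P(SsmmLlbb) = 1/32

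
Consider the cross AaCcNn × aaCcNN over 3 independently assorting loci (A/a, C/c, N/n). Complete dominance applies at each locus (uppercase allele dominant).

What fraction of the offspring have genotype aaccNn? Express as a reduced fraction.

P(aaccNn) = 1/16

AaCcNn gametes: ACN×1, ACn×1, AcN×1, Acn×1, aCN×1, aCn×1, acN×1, acn×1
aaCcNN gametes: aCN×4, acN×4
AaCcNn×aaCcNN grid (8·8=64): AaCCNN=4 AaCCNn=4 AaCcNN=8 AaCcNn=8 AaccNN=4 AaccNn=4 aaCCNN=4 aaCCNn=4 aaCcNN=8 aaCcNn=8 aaccNN=4 aaccNn=4
aaccNn hits 4/64; gcd=4; 4÷4/64÷4 = 1/16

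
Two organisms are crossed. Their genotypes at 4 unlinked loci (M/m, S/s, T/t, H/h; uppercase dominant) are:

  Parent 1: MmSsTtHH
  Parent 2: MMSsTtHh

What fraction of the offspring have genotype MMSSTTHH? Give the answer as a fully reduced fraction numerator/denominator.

P(MMSSTTHH) = 1/64

MmSsTtHH gametes: MSTH×2, MStH×2, MsTH×2, MstH×2, mSTH×2, mStH×2, msTH×2, mstH×2
MMSsTtHh gametes: MSTH×2, MSTh×2, MStH×2, MSth×2, MsTH×2, MsTh×2, MstH×2, Msth×2
MmSsTtHH×MMSsTtHh grid (16·16=256): MMSSTTHH=4 MMSSTTHh=4 MMSSTtHH=8 MMSSTtHh=8 MMSSttHH=4 MMSSttHh=4 MMSsTTHH=8 MMSsTTHh=8 MMSsTtHH=16 MMSsTtHh=16 MMSsttHH=8 MMSsttHh=8 MMssTTHH=4 MMssTTHh=4 MMssTtHH=8 MMssTtHh=8 MMssttHH=4 MMssttHh=4 MmSSTTHH=4 MmSSTTHh=4 MmSSTtHH=8 MmSSTtHh=8 MmSSttHH=4 MmSSttHh=4 MmSsTTHH=8 MmSsTTHh=8 MmSsTtHH=16 MmSsTtHh=16 MmSsttHH=8 MmSsttHh=8 MmssTTHH=4 MmssTTHh=4 MmssTtHH=8 MmssTtHh=8 MmssttHH=4 MmssttHh=4
MMSSTTHH hits 4/256; gcd=4; 4÷4/256÷4 = 1/64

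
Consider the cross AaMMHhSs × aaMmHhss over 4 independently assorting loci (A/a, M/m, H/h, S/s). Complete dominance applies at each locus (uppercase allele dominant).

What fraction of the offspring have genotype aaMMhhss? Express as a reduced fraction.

P(aaMMhhss) = 1/32

AaMMHhSs gametes: AMHS×2, AMHs×2, AMhS×2, AMhs×2, aMHS×2, aMHs×2, aMhS×2, aMhs×2
aaMmHhss gametes: aMHs×4, aMhs×4, amHs×4, amhs×4
AaMMHhSs×aaMmHhss grid (16·16=256): AaMMHHSs=8 AaMMHHss=8 AaMMHhSs=16 AaMMHhss=16 AaMMhhSs=8 AaMMhhss=8 AaMmHHSs=8 AaMmHHss=8 AaMmHhSs=16 AaMmHhss=16 AaMmhhSs=8 AaMmhhss=8 aaMMHHSs=8 aaMMHHss=8 aaMMHhSs=16 aaMMHhss=16 aaMMhhSs=8 aaMMhhss=8 aaMmHHSs=8 aaMmHHss=8 aaMmHhSs=16 aaMmHhss=16 aaMmhhSs=8 aaMmhhss=8
aaMMhhss hits 8/256; gcd=8; 8÷8/256÷8 = 1/32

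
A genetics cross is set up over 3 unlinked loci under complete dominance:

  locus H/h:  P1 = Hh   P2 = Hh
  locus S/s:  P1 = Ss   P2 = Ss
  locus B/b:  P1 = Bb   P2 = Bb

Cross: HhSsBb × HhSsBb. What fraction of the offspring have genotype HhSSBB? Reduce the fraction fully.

HhSsBb gametes: HSB×1, HSb×1, HsB×1, Hsb×1, hSB×1, hSb×1, hsB×1, hsb×1
HhSsBb gametes: HSB×1, HSb×1, HsB×1, Hsb×1, hSB×1, hSb×1, hsB×1, hsb×1
HhSsBb×HhSsBb grid (8·8=64): HHSSBB=1 HHSSBb=2 HHSSbb=1 HHSsBB=2 HHSsBb=4 HHSsbb=2 HHssBB=1 HHssBb=2 HHssbb=1 HhSSBB=2 HhSSBb=4 HhSSbb=2 HhSsBB=4 HhSsBb=8 HhSsbb=4 HhssBB=2 HhssBb=4 Hhssbb=2 hhSSBB=1 hhSSBb=2 hhSSbb=1 hhSsBB=2 hhSsBb=4 hhSsbb=2 hhssBB=1 hhssBb=2 hhssbb=1
HhSSBB hits 2/64; gcd=2; 2÷2/64÷2 = 1/32

P(HhSSBB) = 1/32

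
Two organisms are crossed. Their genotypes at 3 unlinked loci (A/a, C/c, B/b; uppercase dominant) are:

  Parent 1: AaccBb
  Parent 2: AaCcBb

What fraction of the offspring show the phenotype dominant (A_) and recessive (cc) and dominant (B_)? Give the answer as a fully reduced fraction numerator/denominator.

AaccBb gametes: AcB×2, Acb×2, acB×2, acb×2
AaCcBb gametes: ACB×1, ACb×1, AcB×1, Acb×1, aCB×1, aCb×1, acB×1, acb×1
AaccBb×AaCcBb grid (8·8=64): AACcBB=2 AACcBb=4 AACcbb=2 AAccBB=2 AAccBb=4 AAccbb=2 AaCcBB=4 AaCcBb=8 AaCcbb=4 AaccBB=4 AaccBb=8 Aaccbb=4 aaCcBB=2 aaCcBb=4 aaCcbb=2 aaccBB=2 aaccBb=4 aaccbb=2
A_ cc B_ hits 18/64; gcd=2; 18÷2/64÷2 = 9/32

P(A_ cc B_) = 9/32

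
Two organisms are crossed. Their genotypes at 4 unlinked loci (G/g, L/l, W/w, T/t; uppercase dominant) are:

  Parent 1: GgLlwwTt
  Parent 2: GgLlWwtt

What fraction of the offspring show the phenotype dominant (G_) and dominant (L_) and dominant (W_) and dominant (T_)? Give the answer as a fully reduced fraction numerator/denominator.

P(G_ L_ W_ T_) = 9/64

GgLlwwTt gametes: GLwT×2, GLwt×2, GlwT×2, Glwt×2, gLwT×2, gLwt×2, glwT×2, glwt×2
GgLlWwtt gametes: GLWt×2, GLwt×2, GlWt×2, Glwt×2, gLWt×2, gLwt×2, glWt×2, glwt×2
GgLlwwTt×GgLlWwtt grid (16·16=256): GGLLWwTt=4 GGLLWwtt=4 GGLLwwTt=4 GGLLwwtt=4 GGLlWwTt=8 GGLlWwtt=8 GGLlwwTt=8 GGLlwwtt=8 GGllWwTt=4 GGllWwtt=4 GGllwwTt=4 GGllwwtt=4 GgLLWwTt=8 GgLLWwtt=8 GgLLwwTt=8 GgLLwwtt=8 GgLlWwTt=16 GgLlWwtt=16 GgLlwwTt=16 GgLlwwtt=16 GgllWwTt=8 GgllWwtt=8 GgllwwTt=8 Ggllwwtt=8 ggLLWwTt=4 ggLLWwtt=4 ggLLwwTt=4 ggLLwwtt=4 ggLlWwTt=8 ggLlWwtt=8 ggLlwwTt=8 ggLlwwtt=8 ggllWwTt=4 ggllWwtt=4 ggllwwTt=4 ggllwwtt=4
G_ L_ W_ T_ hits 36/256; gcd=4; 36÷4/256÷4 = 9/64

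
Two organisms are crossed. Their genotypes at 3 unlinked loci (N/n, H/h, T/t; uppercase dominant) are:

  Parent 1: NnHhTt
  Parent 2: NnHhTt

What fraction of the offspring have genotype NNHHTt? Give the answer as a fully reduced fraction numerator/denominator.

P(NNHHTt) = 1/32

NnHhTt gametes: NHT×1, NHt×1, NhT×1, Nht×1, nHT×1, nHt×1, nhT×1, nht×1
NnHhTt gametes: NHT×1, NHt×1, NhT×1, Nht×1, nHT×1, nHt×1, nhT×1, nht×1
NnHhTt×NnHhTt grid (8·8=64): NNHHTT=1 NNHHTt=2 NNHHtt=1 NNHhTT=2 NNHhTt=4 NNHhtt=2 NNhhTT=1 NNhhTt=2 NNhhtt=1 NnHHTT=2 NnHHTt=4 NnHHtt=2 NnHhTT=4 NnHhTt=8 NnHhtt=4 NnhhTT=2 NnhhTt=4 Nnhhtt=2 nnHHTT=1 nnHHTt=2 nnHHtt=1 nnHhTT=2 nnHhTt=4 nnHhtt=2 nnhhTT=1 nnhhTt=2 nnhhtt=1
NNHHTt hits 2/64; gcd=2; 2÷2/64÷2 = 1/32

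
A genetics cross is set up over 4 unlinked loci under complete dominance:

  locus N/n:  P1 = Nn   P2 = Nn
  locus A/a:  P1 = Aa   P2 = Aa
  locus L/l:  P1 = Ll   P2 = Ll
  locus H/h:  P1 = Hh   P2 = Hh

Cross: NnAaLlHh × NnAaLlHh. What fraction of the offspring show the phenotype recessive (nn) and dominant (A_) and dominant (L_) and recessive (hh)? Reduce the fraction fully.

P(nn A_ L_ hh) = 9/256

NnAaLlHh gametes: NALH×1, NALh×1, NAlH×1, NAlh×1, NaLH×1, NaLh×1, NalH×1, Nalh×1, nALH×1, nALh×1, nAlH×1, nAlh×1, naLH×1, naLh×1, nalH×1, nalh×1
NnAaLlHh gametes: NALH×1, NALh×1, NAlH×1, NAlh×1, NaLH×1, NaLh×1, NalH×1, Nalh×1, nALH×1, nALh×1, nAlH×1, nAlh×1, naLH×1, naLh×1, nalH×1, nalh×1
NnAaLlHh×NnAaLlHh grid (16·16=256): NNAALLHH=1 NNAALLHh=2 NNAALLhh=1 NNAALlHH=2 NNAALlHh=4 NNAALlhh=2 NNAAllHH=1 NNAAllHh=2 NNAAllhh=1 NNAaLLHH=2 NNAaLLHh=4 NNAaLLhh=2 NNAaLlHH=4 NNAaLlHh=8 NNAaLlhh=4 NNAallHH=2 NNAallHh=4 NNAallhh=2 NNaaLLHH=1 NNaaLLHh=2 NNaaLLhh=1 NNaaLlHH=2 NNaaLlHh=4 NNaaLlhh=2 NNaallHH=1 NNaallHh=2 NNaallhh=1 NnAALLHH=2 NnAALLHh=4 NnAALLhh=2 NnAALlHH=4 NnAALlHh=8 NnAALlhh=4 NnAAllHH=2 NnAAllHh=4 NnAAllhh=2 NnAaLLHH=4 NnAaLLHh=8 NnAaLLhh=4 NnAaLlHH=8 NnAaLlHh=16 NnAaLlhh=8 NnAallHH=4 NnAallHh=8 NnAallhh=4 NnaaLLHH=2 NnaaLLHh=4 NnaaLLhh=2 NnaaLlHH=4 NnaaLlHh=8 NnaaLlhh=4 NnaallHH=2 NnaallHh=4 Nnaallhh=2 nnAALLHH=1 nnAALLHh=2 nnAALLhh=1 nnAALlHH=2 nnAALlHh=4 nnAALlhh=2 nnAAllHH=1 nnAAllHh=2 nnAAllhh=1 nnAaLLHH=2 nnAaLLHh=4 nnAaLLhh=2 nnAaLlHH=4 nnAaLlHh=8 nnAaLlhh=4 nnAallHH=2 nnAallHh=4 nnAallhh=2 nnaaLLHH=1 nnaaLLHh=2 nnaaLLhh=1 nnaaLlHH=2 nnaaLlHh=4 nnaaLlhh=2 nnaallHH=1 nnaallHh=2 nnaallhh=1
nn A_ L_ hh hits 9/256; gcd=1; 9÷1/256÷1 = 9/256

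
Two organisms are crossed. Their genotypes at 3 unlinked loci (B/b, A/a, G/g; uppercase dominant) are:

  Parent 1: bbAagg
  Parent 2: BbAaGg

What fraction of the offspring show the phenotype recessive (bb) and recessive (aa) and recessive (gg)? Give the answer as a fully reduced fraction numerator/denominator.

P(bb aa gg) = 1/16

bbAagg gametes: bAg×4, bag×4
BbAaGg gametes: BAG×1, BAg×1, BaG×1, Bag×1, bAG×1, bAg×1, baG×1, bag×1
bbAagg×BbAaGg grid (8·8=64): BbAAGg=4 BbAAgg=4 BbAaGg=8 BbAagg=8 BbaaGg=4 Bbaagg=4 bbAAGg=4 bbAAgg=4 bbAaGg=8 bbAagg=8 bbaaGg=4 bbaagg=4
bb aa gg hits 4/64; gcd=4; 4÷4/64÷4 = 1/16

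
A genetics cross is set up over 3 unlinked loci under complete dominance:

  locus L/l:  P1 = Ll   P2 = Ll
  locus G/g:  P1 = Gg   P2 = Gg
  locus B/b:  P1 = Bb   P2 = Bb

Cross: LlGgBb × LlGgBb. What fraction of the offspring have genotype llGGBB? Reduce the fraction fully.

P(llGGBB) = 1/64

LlGgBb gametes: LGB×1, LGb×1, LgB×1, Lgb×1, lGB×1, lGb×1, lgB×1, lgb×1
LlGgBb gametes: LGB×1, LGb×1, LgB×1, Lgb×1, lGB×1, lGb×1, lgB×1, lgb×1
LlGgBb×LlGgBb grid (8·8=64): LLGGBB=1 LLGGBb=2 LLGGbb=1 LLGgBB=2 LLGgBb=4 LLGgbb=2 LLggBB=1 LLggBb=2 LLggbb=1 LlGGBB=2 LlGGBb=4 LlGGbb=2 LlGgBB=4 LlGgBb=8 LlGgbb=4 LlggBB=2 LlggBb=4 Llggbb=2 llGGBB=1 llGGBb=2 llGGbb=1 llGgBB=2 llGgBb=4 llGgbb=2 llggBB=1 llggBb=2 llggbb=1
llGGBB hits 1/64; gcd=1; 1÷1/64÷1 = 1/64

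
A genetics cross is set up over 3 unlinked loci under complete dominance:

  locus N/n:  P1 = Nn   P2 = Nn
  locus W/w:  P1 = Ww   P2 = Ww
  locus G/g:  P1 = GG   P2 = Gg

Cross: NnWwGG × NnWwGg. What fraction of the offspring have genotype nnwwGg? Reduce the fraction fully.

P(nnwwGg) = 1/32

NnWwGG gametes: NWG×2, NwG×2, nWG×2, nwG×2
NnWwGg gametes: NWG×1, NWg×1, NwG×1, Nwg×1, nWG×1, nWg×1, nwG×1, nwg×1
NnWwGG×NnWwGg grid (8·8=64): NNWWGG=2 NNWWGg=2 NNWwGG=4 NNWwGg=4 NNwwGG=2 NNwwGg=2 NnWWGG=4 NnWWGg=4 NnWwGG=8 NnWwGg=8 NnwwGG=4 NnwwGg=4 nnWWGG=2 nnWWGg=2 nnWwGG=4 nnWwGg=4 nnwwGG=2 nnwwGg=2
nnwwGg hits 2/64; gcd=2; 2÷2/64÷2 = 1/32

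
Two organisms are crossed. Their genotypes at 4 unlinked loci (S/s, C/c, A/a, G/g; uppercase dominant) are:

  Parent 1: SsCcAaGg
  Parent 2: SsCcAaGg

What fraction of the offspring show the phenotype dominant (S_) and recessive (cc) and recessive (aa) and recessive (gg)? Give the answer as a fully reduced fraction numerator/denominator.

P(S_ cc aa gg) = 3/256

SsCcAaGg gametes: SCAG×1, SCAg×1, SCaG×1, SCag×1, ScAG×1, ScAg×1, ScaG×1, Scag×1, sCAG×1, sCAg×1, sCaG×1, sCag×1, scAG×1, scAg×1, scaG×1, scag×1
SsCcAaGg gametes: SCAG×1, SCAg×1, SCaG×1, SCag×1, ScAG×1, ScAg×1, ScaG×1, Scag×1, sCAG×1, sCAg×1, sCaG×1, sCag×1, scAG×1, scAg×1, scaG×1, scag×1
SsCcAaGg×SsCcAaGg grid (16·16=256): SSCCAAGG=1 SSCCAAGg=2 SSCCAAgg=1 SSCCAaGG=2 SSCCAaGg=4 SSCCAagg=2 SSCCaaGG=1 SSCCaaGg=2 SSCCaagg=1 SSCcAAGG=2 SSCcAAGg=4 SSCcAAgg=2 SSCcAaGG=4 SSCcAaGg=8 SSCcAagg=4 SSCcaaGG=2 SSCcaaGg=4 SSCcaagg=2 SSccAAGG=1 SSccAAGg=2 SSccAAgg=1 SSccAaGG=2 SSccAaGg=4 SSccAagg=2 SSccaaGG=1 SSccaaGg=2 SSccaagg=1 SsCCAAGG=2 SsCCAAGg=4 SsCCAAgg=2 SsCCAaGG=4 SsCCAaGg=8 SsCCAagg=4 SsCCaaGG=2 SsCCaaGg=4 SsCCaagg=2 SsCcAAGG=4 SsCcAAGg=8 SsCcAAgg=4 SsCcAaGG=8 SsCcAaGg=16 SsCcAagg=8 SsCcaaGG=4 SsCcaaGg=8 SsCcaagg=4 SsccAAGG=2 SsccAAGg=4 SsccAAgg=2 SsccAaGG=4 SsccAaGg=8 SsccAagg=4 SsccaaGG=2 SsccaaGg=4 Ssccaagg=2 ssCCAAGG=1 ssCCAAGg=2 ssCCAAgg=1 ssCCAaGG=2 ssCCAaGg=4 ssCCAagg=2 ssCCaaGG=1 ssCCaaGg=2 ssCCaagg=1 ssCcAAGG=2 ssCcAAGg=4 ssCcAAgg=2 ssCcAaGG=4 ssCcAaGg=8 ssCcAagg=4 ssCcaaGG=2 ssCcaaGg=4 ssCcaagg=2 ssccAAGG=1 ssccAAGg=2 ssccAAgg=1 ssccAaGG=2 ssccAaGg=4 ssccAagg=2 ssccaaGG=1 ssccaaGg=2 ssccaagg=1
S_ cc aa gg hits 3/256; gcd=1; 3÷1/256÷1 = 3/256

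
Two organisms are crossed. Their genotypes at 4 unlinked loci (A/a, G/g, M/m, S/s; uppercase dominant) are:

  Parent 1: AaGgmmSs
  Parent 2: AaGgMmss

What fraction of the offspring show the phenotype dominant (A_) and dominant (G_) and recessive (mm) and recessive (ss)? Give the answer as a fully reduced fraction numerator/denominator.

AaGgmmSs gametes: AGmS×2, AGms×2, AgmS×2, Agms×2, aGmS×2, aGms×2, agmS×2, agms×2
AaGgMmss gametes: AGMs×2, AGms×2, AgMs×2, Agms×2, aGMs×2, aGms×2, agMs×2, agms×2
AaGgmmSs×AaGgMmss grid (16·16=256): AAGGMmSs=4 AAGGMmss=4 AAGGmmSs=4 AAGGmmss=4 AAGgMmSs=8 AAGgMmss=8 AAGgmmSs=8 AAGgmmss=8 AAggMmSs=4 AAggMmss=4 AAggmmSs=4 AAggmmss=4 AaGGMmSs=8 AaGGMmss=8 AaGGmmSs=8 AaGGmmss=8 AaGgMmSs=16 AaGgMmss=16 AaGgmmSs=16 AaGgmmss=16 AaggMmSs=8 AaggMmss=8 AaggmmSs=8 Aaggmmss=8 aaGGMmSs=4 aaGGMmss=4 aaGGmmSs=4 aaGGmmss=4 aaGgMmSs=8 aaGgMmss=8 aaGgmmSs=8 aaGgmmss=8 aaggMmSs=4 aaggMmss=4 aaggmmSs=4 aaggmmss=4
A_ G_ mm ss hits 36/256; gcd=4; 36÷4/256÷4 = 9/64

P(A_ G_ mm ss) = 9/64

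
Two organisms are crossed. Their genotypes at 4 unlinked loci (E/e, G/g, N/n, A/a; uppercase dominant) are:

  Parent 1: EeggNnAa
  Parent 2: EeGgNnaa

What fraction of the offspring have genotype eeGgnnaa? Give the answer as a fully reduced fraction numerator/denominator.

P(eeGgnnaa) = 1/64

EeggNnAa gametes: EgNA×2, EgNa×2, EgnA×2, Egna×2, egNA×2, egNa×2, egnA×2, egna×2
EeGgNnaa gametes: EGNa×2, EGna×2, EgNa×2, Egna×2, eGNa×2, eGna×2, egNa×2, egna×2
EeggNnAa×EeGgNnaa grid (16·16=256): EEGgNNAa=4 EEGgNNaa=4 EEGgNnAa=8 EEGgNnaa=8 EEGgnnAa=4 EEGgnnaa=4 EEggNNAa=4 EEggNNaa=4 EEggNnAa=8 EEggNnaa=8 EEggnnAa=4 EEggnnaa=4 EeGgNNAa=8 EeGgNNaa=8 EeGgNnAa=16 EeGgNnaa=16 EeGgnnAa=8 EeGgnnaa=8 EeggNNAa=8 EeggNNaa=8 EeggNnAa=16 EeggNnaa=16 EeggnnAa=8 Eeggnnaa=8 eeGgNNAa=4 eeGgNNaa=4 eeGgNnAa=8 eeGgNnaa=8 eeGgnnAa=4 eeGgnnaa=4 eeggNNAa=4 eeggNNaa=4 eeggNnAa=8 eeggNnaa=8 eeggnnAa=4 eeggnnaa=4
eeGgnnaa hits 4/256; gcd=4; 4÷4/256÷4 = 1/64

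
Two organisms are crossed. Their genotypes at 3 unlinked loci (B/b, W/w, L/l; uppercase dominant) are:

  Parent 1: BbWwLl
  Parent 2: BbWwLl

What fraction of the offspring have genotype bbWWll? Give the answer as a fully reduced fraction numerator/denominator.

P(bbWWll) = 1/64

BbWwLl gametes: BWL×1, BWl×1, BwL×1, Bwl×1, bWL×1, bWl×1, bwL×1, bwl×1
BbWwLl gametes: BWL×1, BWl×1, BwL×1, Bwl×1, bWL×1, bWl×1, bwL×1, bwl×1
BbWwLl×BbWwLl grid (8·8=64): BBWWLL=1 BBWWLl=2 BBWWll=1 BBWwLL=2 BBWwLl=4 BBWwll=2 BBwwLL=1 BBwwLl=2 BBwwll=1 BbWWLL=2 BbWWLl=4 BbWWll=2 BbWwLL=4 BbWwLl=8 BbWwll=4 BbwwLL=2 BbwwLl=4 Bbwwll=2 bbWWLL=1 bbWWLl=2 bbWWll=1 bbWwLL=2 bbWwLl=4 bbWwll=2 bbwwLL=1 bbwwLl=2 bbwwll=1
bbWWll hits 1/64; gcd=1; 1÷1/64÷1 = 1/64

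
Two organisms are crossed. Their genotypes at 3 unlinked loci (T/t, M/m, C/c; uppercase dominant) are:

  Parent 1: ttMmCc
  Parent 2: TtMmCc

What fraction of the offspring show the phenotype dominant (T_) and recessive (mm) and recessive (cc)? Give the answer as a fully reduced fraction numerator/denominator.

ttMmCc gametes: tMC×2, tMc×2, tmC×2, tmc×2
TtMmCc gametes: TMC×1, TMc×1, TmC×1, Tmc×1, tMC×1, tMc×1, tmC×1, tmc×1
ttMmCc×TtMmCc grid (8·8=64): TtMMCC=2 TtMMCc=4 TtMMcc=2 TtMmCC=4 TtMmCc=8 TtMmcc=4 TtmmCC=2 TtmmCc=4 Ttmmcc=2 ttMMCC=2 ttMMCc=4 ttMMcc=2 ttMmCC=4 ttMmCc=8 ttMmcc=4 ttmmCC=2 ttmmCc=4 ttmmcc=2
T_ mm cc hits 2/64; gcd=2; 2÷2/64÷2 = 1/32

P(T_ mm cc) = 1/32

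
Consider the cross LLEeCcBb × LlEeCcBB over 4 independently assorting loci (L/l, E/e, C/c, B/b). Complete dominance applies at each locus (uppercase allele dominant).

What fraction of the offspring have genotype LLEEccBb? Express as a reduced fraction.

LLEeCcBb gametes: LECB×2, LECb×2, LEcB×2, LEcb×2, LeCB×2, LeCb×2, LecB×2, Lecb×2
LlEeCcBB gametes: LECB×2, LEcB×2, LeCB×2, LecB×2, lECB×2, lEcB×2, leCB×2, lecB×2
LLEeCcBb×LlEeCcBB grid (16·16=256): LLEECCBB=4 LLEECCBb=4 LLEECcBB=8 LLEECcBb=8 LLEEccBB=4 LLEEccBb=4 LLEeCCBB=8 LLEeCCBb=8 LLEeCcBB=16 LLEeCcBb=16 LLEeccBB=8 LLEeccBb=8 LLeeCCBB=4 LLeeCCBb=4 LLeeCcBB=8 LLeeCcBb=8 LLeeccBB=4 LLeeccBb=4 LlEECCBB=4 LlEECCBb=4 LlEECcBB=8 LlEECcBb=8 LlEEccBB=4 LlEEccBb=4 LlEeCCBB=8 LlEeCCBb=8 LlEeCcBB=16 LlEeCcBb=16 LlEeccBB=8 LlEeccBb=8 LleeCCBB=4 LleeCCBb=4 LleeCcBB=8 LleeCcBb=8 LleeccBB=4 LleeccBb=4
LLEEccBb hits 4/256; gcd=4; 4÷4/256÷4 = 1/64

P(LLEEccBb) = 1/64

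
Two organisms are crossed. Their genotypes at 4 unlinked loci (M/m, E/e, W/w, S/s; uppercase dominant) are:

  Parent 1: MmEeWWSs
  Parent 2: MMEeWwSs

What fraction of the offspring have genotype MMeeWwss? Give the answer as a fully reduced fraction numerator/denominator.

P(MMeeWwss) = 1/64

MmEeWWSs gametes: MEWS×2, MEWs×2, MeWS×2, MeWs×2, mEWS×2, mEWs×2, meWS×2, meWs×2
MMEeWwSs gametes: MEWS×2, MEWs×2, MEwS×2, MEws×2, MeWS×2, MeWs×2, MewS×2, Mews×2
MmEeWWSs×MMEeWwSs grid (16·16=256): MMEEWWSS=4 MMEEWWSs=8 MMEEWWss=4 MMEEWwSS=4 MMEEWwSs=8 MMEEWwss=4 MMEeWWSS=8 MMEeWWSs=16 MMEeWWss=8 MMEeWwSS=8 MMEeWwSs=16 MMEeWwss=8 MMeeWWSS=4 MMeeWWSs=8 MMeeWWss=4 MMeeWwSS=4 MMeeWwSs=8 MMeeWwss=4 MmEEWWSS=4 MmEEWWSs=8 MmEEWWss=4 MmEEWwSS=4 MmEEWwSs=8 MmEEWwss=4 MmEeWWSS=8 MmEeWWSs=16 MmEeWWss=8 MmEeWwSS=8 MmEeWwSs=16 MmEeWwss=8 MmeeWWSS=4 MmeeWWSs=8 MmeeWWss=4 MmeeWwSS=4 MmeeWwSs=8 MmeeWwss=4
MMeeWwss hits 4/256; gcd=4; 4÷4/256÷4 = 1/64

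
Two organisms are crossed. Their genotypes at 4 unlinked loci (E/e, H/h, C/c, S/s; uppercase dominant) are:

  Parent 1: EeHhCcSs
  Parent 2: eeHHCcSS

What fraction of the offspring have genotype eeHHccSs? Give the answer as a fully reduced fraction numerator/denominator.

EeHhCcSs gametes: EHCS×1, EHCs×1, EHcS×1, EHcs×1, EhCS×1, EhCs×1, EhcS×1, Ehcs×1, eHCS×1, eHCs×1, eHcS×1, eHcs×1, ehCS×1, ehCs×1, ehcS×1, ehcs×1
eeHHCcSS gametes: eHCS×8, eHcS×8
EeHhCcSs×eeHHCcSS grid (16·16=256): EeHHCCSS=8 EeHHCCSs=8 EeHHCcSS=16 EeHHCcSs=16 EeHHccSS=8 EeHHccSs=8 EeHhCCSS=8 EeHhCCSs=8 EeHhCcSS=16 EeHhCcSs=16 EeHhccSS=8 EeHhccSs=8 eeHHCCSS=8 eeHHCCSs=8 eeHHCcSS=16 eeHHCcSs=16 eeHHccSS=8 eeHHccSs=8 eeHhCCSS=8 eeHhCCSs=8 eeHhCcSS=16 eeHhCcSs=16 eeHhccSS=8 eeHhccSs=8
eeHHccSs hits 8/256; gcd=8; 8÷8/256÷8 = 1/32

P(eeHHccSs) = 1/32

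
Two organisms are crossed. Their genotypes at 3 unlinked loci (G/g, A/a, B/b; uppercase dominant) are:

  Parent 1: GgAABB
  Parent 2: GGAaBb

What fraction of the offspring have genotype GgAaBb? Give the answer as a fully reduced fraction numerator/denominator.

P(GgAaBb) = 1/8

GgAABB gametes: GAB×4, gAB×4
GGAaBb gametes: GAB×2, GAb×2, GaB×2, Gab×2
GgAABB×GGAaBb grid (8·8=64): GGAABB=8 GGAABb=8 GGAaBB=8 GGAaBb=8 GgAABB=8 GgAABb=8 GgAaBB=8 GgAaBb=8
GgAaBb hits 8/64; gcd=8; 8÷8/64÷8 = 1/8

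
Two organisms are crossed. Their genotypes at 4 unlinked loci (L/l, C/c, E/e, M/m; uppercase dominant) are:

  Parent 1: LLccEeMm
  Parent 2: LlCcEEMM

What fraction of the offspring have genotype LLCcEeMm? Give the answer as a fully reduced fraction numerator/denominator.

P(LLCcEeMm) = 1/16

LLccEeMm gametes: LcEM×4, LcEm×4, LceM×4, Lcem×4
LlCcEEMM gametes: LCEM×4, LcEM×4, lCEM×4, lcEM×4
LLccEeMm×LlCcEEMM grid (16·16=256): LLCcEEMM=16 LLCcEEMm=16 LLCcEeMM=16 LLCcEeMm=16 LLccEEMM=16 LLccEEMm=16 LLccEeMM=16 LLccEeMm=16 LlCcEEMM=16 LlCcEEMm=16 LlCcEeMM=16 LlCcEeMm=16 LlccEEMM=16 LlccEEMm=16 LlccEeMM=16 LlccEeMm=16
LLCcEeMm hits 16/256; gcd=16; 16÷16/256÷16 = 1/16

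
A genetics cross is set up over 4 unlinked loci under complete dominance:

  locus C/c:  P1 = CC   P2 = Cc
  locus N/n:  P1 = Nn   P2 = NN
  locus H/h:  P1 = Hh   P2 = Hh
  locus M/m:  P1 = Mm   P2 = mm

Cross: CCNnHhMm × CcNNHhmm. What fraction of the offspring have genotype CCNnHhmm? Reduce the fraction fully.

CCNnHhMm gametes: CNHM×2, CNHm×2, CNhM×2, CNhm×2, CnHM×2, CnHm×2, CnhM×2, Cnhm×2
CcNNHhmm gametes: CNHm×4, CNhm×4, cNHm×4, cNhm×4
CCNnHhMm×CcNNHhmm grid (16·16=256): CCNNHHMm=8 CCNNHHmm=8 CCNNHhMm=16 CCNNHhmm=16 CCNNhhMm=8 CCNNhhmm=8 CCNnHHMm=8 CCNnHHmm=8 CCNnHhMm=16 CCNnHhmm=16 CCNnhhMm=8 CCNnhhmm=8 CcNNHHMm=8 CcNNHHmm=8 CcNNHhMm=16 CcNNHhmm=16 CcNNhhMm=8 CcNNhhmm=8 CcNnHHMm=8 CcNnHHmm=8 CcNnHhMm=16 CcNnHhmm=16 CcNnhhMm=8 CcNnhhmm=8
CCNnHhmm hits 16/256; gcd=16; 16÷16/256÷16 = 1/16

P(CCNnHhmm) = 1/16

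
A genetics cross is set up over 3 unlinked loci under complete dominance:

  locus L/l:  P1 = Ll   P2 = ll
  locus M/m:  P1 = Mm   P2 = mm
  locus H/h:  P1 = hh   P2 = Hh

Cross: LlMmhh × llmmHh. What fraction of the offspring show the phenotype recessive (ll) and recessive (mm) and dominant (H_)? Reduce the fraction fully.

P(ll mm H_) = 1/8

LlMmhh gametes: LMh×2, Lmh×2, lMh×2, lmh×2
llmmHh gametes: lmH×4, lmh×4
LlMmhh×llmmHh grid (8·8=64): LlMmHh=8 LlMmhh=8 LlmmHh=8 Llmmhh=8 llMmHh=8 llMmhh=8 llmmHh=8 llmmhh=8
ll mm H_ hits 8/64; gcd=8; 8÷8/64÷8 = 1/8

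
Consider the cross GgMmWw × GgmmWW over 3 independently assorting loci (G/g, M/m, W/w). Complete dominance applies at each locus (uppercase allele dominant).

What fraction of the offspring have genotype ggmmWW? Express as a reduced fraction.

GgMmWw gametes: GMW×1, GMw×1, GmW×1, Gmw×1, gMW×1, gMw×1, gmW×1, gmw×1
GgmmWW gametes: GmW×4, gmW×4
GgMmWw×GgmmWW grid (8·8=64): GGMmWW=4 GGMmWw=4 GGmmWW=4 GGmmWw=4 GgMmWW=8 GgMmWw=8 GgmmWW=8 GgmmWw=8 ggMmWW=4 ggMmWw=4 ggmmWW=4 ggmmWw=4
ggmmWW hits 4/64; gcd=4; 4÷4/64÷4 = 1/16

P(ggmmWW) = 1/16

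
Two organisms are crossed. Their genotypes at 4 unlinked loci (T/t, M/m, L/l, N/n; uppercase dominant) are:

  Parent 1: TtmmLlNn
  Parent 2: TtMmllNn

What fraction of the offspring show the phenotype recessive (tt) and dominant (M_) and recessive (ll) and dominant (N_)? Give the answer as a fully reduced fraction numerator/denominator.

TtmmLlNn gametes: TmLN×2, TmLn×2, TmlN×2, Tmln×2, tmLN×2, tmLn×2, tmlN×2, tmln×2
TtMmllNn gametes: TMlN×2, TMln×2, TmlN×2, Tmln×2, tMlN×2, tMln×2, tmlN×2, tmln×2
TtmmLlNn×TtMmllNn grid (16·16=256): TTMmLlNN=4 TTMmLlNn=8 TTMmLlnn=4 TTMmllNN=4 TTMmllNn=8 TTMmllnn=4 TTmmLlNN=4 TTmmLlNn=8 TTmmLlnn=4 TTmmllNN=4 TTmmllNn=8 TTmmllnn=4 TtMmLlNN=8 TtMmLlNn=16 TtMmLlnn=8 TtMmllNN=8 TtMmllNn=16 TtMmllnn=8 TtmmLlNN=8 TtmmLlNn=16 TtmmLlnn=8 TtmmllNN=8 TtmmllNn=16 Ttmmllnn=8 ttMmLlNN=4 ttMmLlNn=8 ttMmLlnn=4 ttMmllNN=4 ttMmllNn=8 ttMmllnn=4 ttmmLlNN=4 ttmmLlNn=8 ttmmLlnn=4 ttmmllNN=4 ttmmllNn=8 ttmmllnn=4
tt M_ ll N_ hits 12/256; gcd=4; 12÷4/256÷4 = 3/64

P(tt M_ ll N_) = 3/64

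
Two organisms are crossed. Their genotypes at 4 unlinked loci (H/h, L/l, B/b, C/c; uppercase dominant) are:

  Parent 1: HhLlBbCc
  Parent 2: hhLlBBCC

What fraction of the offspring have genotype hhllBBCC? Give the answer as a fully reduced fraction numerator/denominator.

P(hhllBBCC) = 1/32

HhLlBbCc gametes: HLBC×1, HLBc×1, HLbC×1, HLbc×1, HlBC×1, HlBc×1, HlbC×1, Hlbc×1, hLBC×1, hLBc×1, hLbC×1, hLbc×1, hlBC×1, hlBc×1, hlbC×1, hlbc×1
hhLlBBCC gametes: hLBC×8, hlBC×8
HhLlBbCc×hhLlBBCC grid (16·16=256): HhLLBBCC=8 HhLLBBCc=8 HhLLBbCC=8 HhLLBbCc=8 HhLlBBCC=16 HhLlBBCc=16 HhLlBbCC=16 HhLlBbCc=16 HhllBBCC=8 HhllBBCc=8 HhllBbCC=8 HhllBbCc=8 hhLLBBCC=8 hhLLBBCc=8 hhLLBbCC=8 hhLLBbCc=8 hhLlBBCC=16 hhLlBBCc=16 hhLlBbCC=16 hhLlBbCc=16 hhllBBCC=8 hhllBBCc=8 hhllBbCC=8 hhllBbCc=8
hhllBBCC hits 8/256; gcd=8; 8÷8/256÷8 = 1/32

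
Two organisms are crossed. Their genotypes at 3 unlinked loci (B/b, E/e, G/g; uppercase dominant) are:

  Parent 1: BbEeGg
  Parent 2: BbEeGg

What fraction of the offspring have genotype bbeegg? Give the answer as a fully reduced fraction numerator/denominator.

P(bbeegg) = 1/64

BbEeGg gametes: BEG×1, BEg×1, BeG×1, Beg×1, bEG×1, bEg×1, beG×1, beg×1
BbEeGg gametes: BEG×1, BEg×1, BeG×1, Beg×1, bEG×1, bEg×1, beG×1, beg×1
BbEeGg×BbEeGg grid (8·8=64): BBEEGG=1 BBEEGg=2 BBEEgg=1 BBEeGG=2 BBEeGg=4 BBEegg=2 BBeeGG=1 BBeeGg=2 BBeegg=1 BbEEGG=2 BbEEGg=4 BbEEgg=2 BbEeGG=4 BbEeGg=8 BbEegg=4 BbeeGG=2 BbeeGg=4 Bbeegg=2 bbEEGG=1 bbEEGg=2 bbEEgg=1 bbEeGG=2 bbEeGg=4 bbEegg=2 bbeeGG=1 bbeeGg=2 bbeegg=1
bbeegg hits 1/64; gcd=1; 1÷1/64÷1 = 1/64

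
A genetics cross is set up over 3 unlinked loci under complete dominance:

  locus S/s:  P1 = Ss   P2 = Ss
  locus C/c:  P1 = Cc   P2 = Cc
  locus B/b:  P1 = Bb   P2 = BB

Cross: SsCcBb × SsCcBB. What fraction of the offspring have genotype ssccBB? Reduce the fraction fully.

P(ssccBB) = 1/32

SsCcBb gametes: SCB×1, SCb×1, ScB×1, Scb×1, sCB×1, sCb×1, scB×1, scb×1
SsCcBB gametes: SCB×2, ScB×2, sCB×2, scB×2
SsCcBb×SsCcBB grid (8·8=64): SSCCBB=2 SSCCBb=2 SSCcBB=4 SSCcBb=4 SSccBB=2 SSccBb=2 SsCCBB=4 SsCCBb=4 SsCcBB=8 SsCcBb=8 SsccBB=4 SsccBb=4 ssCCBB=2 ssCCBb=2 ssCcBB=4 ssCcBb=4 ssccBB=2 ssccBb=2
ssccBB hits 2/64; gcd=2; 2÷2/64÷2 = 1/32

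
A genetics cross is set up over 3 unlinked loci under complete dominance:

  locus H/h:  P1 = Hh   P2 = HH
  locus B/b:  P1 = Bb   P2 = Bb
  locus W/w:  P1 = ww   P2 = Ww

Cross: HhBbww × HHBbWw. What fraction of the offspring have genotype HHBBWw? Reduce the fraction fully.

P(HHBBWw) = 1/16

HhBbww gametes: HBw×2, Hbw×2, hBw×2, hbw×2
HHBbWw gametes: HBW×2, HBw×2, HbW×2, Hbw×2
HhBbww×HHBbWw grid (8·8=64): HHBBWw=4 HHBBww=4 HHBbWw=8 HHBbww=8 HHbbWw=4 HHbbww=4 HhBBWw=4 HhBBww=4 HhBbWw=8 HhBbww=8 HhbbWw=4 Hhbbww=4
HHBBWw hits 4/64; gcd=4; 4÷4/64÷4 = 1/16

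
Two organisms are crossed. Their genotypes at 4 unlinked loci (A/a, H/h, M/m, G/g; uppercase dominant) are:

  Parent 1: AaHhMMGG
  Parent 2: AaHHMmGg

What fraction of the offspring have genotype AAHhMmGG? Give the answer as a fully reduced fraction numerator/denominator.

AaHhMMGG gametes: AHMG×4, AhMG×4, aHMG×4, ahMG×4
AaHHMmGg gametes: AHMG×2, AHMg×2, AHmG×2, AHmg×2, aHMG×2, aHMg×2, aHmG×2, aHmg×2
AaHhMMGG×AaHHMmGg grid (16·16=256): AAHHMMGG=8 AAHHMMGg=8 AAHHMmGG=8 AAHHMmGg=8 AAHhMMGG=8 AAHhMMGg=8 AAHhMmGG=8 AAHhMmGg=8 AaHHMMGG=16 AaHHMMGg=16 AaHHMmGG=16 AaHHMmGg=16 AaHhMMGG=16 AaHhMMGg=16 AaHhMmGG=16 AaHhMmGg=16 aaHHMMGG=8 aaHHMMGg=8 aaHHMmGG=8 aaHHMmGg=8 aaHhMMGG=8 aaHhMMGg=8 aaHhMmGG=8 aaHhMmGg=8
AAHhMmGG hits 8/256; gcd=8; 8÷8/256÷8 = 1/32

P(AAHhMmGG) = 1/32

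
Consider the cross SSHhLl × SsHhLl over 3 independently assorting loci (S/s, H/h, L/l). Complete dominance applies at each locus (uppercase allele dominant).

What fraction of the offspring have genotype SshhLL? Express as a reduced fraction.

P(SshhLL) = 1/32

SSHhLl gametes: SHL×2, SHl×2, ShL×2, Shl×2
SsHhLl gametes: SHL×1, SHl×1, ShL×1, Shl×1, sHL×1, sHl×1, shL×1, shl×1
SSHhLl×SsHhLl grid (8·8=64): SSHHLL=2 SSHHLl=4 SSHHll=2 SSHhLL=4 SSHhLl=8 SSHhll=4 SShhLL=2 SShhLl=4 SShhll=2 SsHHLL=2 SsHHLl=4 SsHHll=2 SsHhLL=4 SsHhLl=8 SsHhll=4 SshhLL=2 SshhLl=4 Sshhll=2
SshhLL hits 2/64; gcd=2; 2÷2/64÷2 = 1/32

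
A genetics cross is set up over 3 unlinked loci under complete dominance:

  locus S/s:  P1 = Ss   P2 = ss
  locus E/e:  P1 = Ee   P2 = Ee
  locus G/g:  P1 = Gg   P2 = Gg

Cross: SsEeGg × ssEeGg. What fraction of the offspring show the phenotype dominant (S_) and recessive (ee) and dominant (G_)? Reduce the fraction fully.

P(S_ ee G_) = 3/32

SsEeGg gametes: SEG×1, SEg×1, SeG×1, Seg×1, sEG×1, sEg×1, seG×1, seg×1
ssEeGg gametes: sEG×2, sEg×2, seG×2, seg×2
SsEeGg×ssEeGg grid (8·8=64): SsEEGG=2 SsEEGg=4 SsEEgg=2 SsEeGG=4 SsEeGg=8 SsEegg=4 SseeGG=2 SseeGg=4 Sseegg=2 ssEEGG=2 ssEEGg=4 ssEEgg=2 ssEeGG=4 ssEeGg=8 ssEegg=4 sseeGG=2 sseeGg=4 sseegg=2
S_ ee G_ hits 6/64; gcd=2; 6÷2/64÷2 = 3/32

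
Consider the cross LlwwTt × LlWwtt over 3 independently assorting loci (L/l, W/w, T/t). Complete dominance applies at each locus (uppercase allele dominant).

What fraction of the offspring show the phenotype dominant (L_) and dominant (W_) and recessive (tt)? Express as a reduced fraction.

LlwwTt gametes: LwT×2, Lwt×2, lwT×2, lwt×2
LlWwtt gametes: LWt×2, Lwt×2, lWt×2, lwt×2
LlwwTt×LlWwtt grid (8·8=64): LLWwTt=4 LLWwtt=4 LLwwTt=4 LLwwtt=4 LlWwTt=8 LlWwtt=8 LlwwTt=8 Llwwtt=8 llWwTt=4 llWwtt=4 llwwTt=4 llwwtt=4
L_ W_ tt hits 12/64; gcd=4; 12÷4/64÷4 = 3/16

P(L_ W_ tt) = 3/16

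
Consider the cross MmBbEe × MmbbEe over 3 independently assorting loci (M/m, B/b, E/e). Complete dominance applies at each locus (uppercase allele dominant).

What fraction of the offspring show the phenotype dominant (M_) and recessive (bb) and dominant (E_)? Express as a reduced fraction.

MmBbEe gametes: MBE×1, MBe×1, MbE×1, Mbe×1, mBE×1, mBe×1, mbE×1, mbe×1
MmbbEe gametes: MbE×2, Mbe×2, mbE×2, mbe×2
MmBbEe×MmbbEe grid (8·8=64): MMBbEE=2 MMBbEe=4 MMBbee=2 MMbbEE=2 MMbbEe=4 MMbbee=2 MmBbEE=4 MmBbEe=8 MmBbee=4 MmbbEE=4 MmbbEe=8 Mmbbee=4 mmBbEE=2 mmBbEe=4 mmBbee=2 mmbbEE=2 mmbbEe=4 mmbbee=2
M_ bb E_ hits 18/64; gcd=2; 18÷2/64÷2 = 9/32

P(M_ bb E_) = 9/32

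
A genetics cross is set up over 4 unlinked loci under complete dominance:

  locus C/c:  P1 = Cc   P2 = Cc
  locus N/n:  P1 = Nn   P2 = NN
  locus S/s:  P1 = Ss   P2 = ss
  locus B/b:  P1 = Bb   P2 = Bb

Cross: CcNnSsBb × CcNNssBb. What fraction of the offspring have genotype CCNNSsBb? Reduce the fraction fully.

CcNnSsBb gametes: CNSB×1, CNSb×1, CNsB×1, CNsb×1, CnSB×1, CnSb×1, CnsB×1, Cnsb×1, cNSB×1, cNSb×1, cNsB×1, cNsb×1, cnSB×1, cnSb×1, cnsB×1, cnsb×1
CcNNssBb gametes: CNsB×4, CNsb×4, cNsB×4, cNsb×4
CcNnSsBb×CcNNssBb grid (16·16=256): CCNNSsBB=4 CCNNSsBb=8 CCNNSsbb=4 CCNNssBB=4 CCNNssBb=8 CCNNssbb=4 CCNnSsBB=4 CCNnSsBb=8 CCNnSsbb=4 CCNnssBB=4 CCNnssBb=8 CCNnssbb=4 CcNNSsBB=8 CcNNSsBb=16 CcNNSsbb=8 CcNNssBB=8 CcNNssBb=16 CcNNssbb=8 CcNnSsBB=8 CcNnSsBb=16 CcNnSsbb=8 CcNnssBB=8 CcNnssBb=16 CcNnssbb=8 ccNNSsBB=4 ccNNSsBb=8 ccNNSsbb=4 ccNNssBB=4 ccNNssBb=8 ccNNssbb=4 ccNnSsBB=4 ccNnSsBb=8 ccNnSsbb=4 ccNnssBB=4 ccNnssBb=8 ccNnssbb=4
CCNNSsBb hits 8/256; gcd=8; 8÷8/256÷8 = 1/32

P(CCNNSsBb) = 1/32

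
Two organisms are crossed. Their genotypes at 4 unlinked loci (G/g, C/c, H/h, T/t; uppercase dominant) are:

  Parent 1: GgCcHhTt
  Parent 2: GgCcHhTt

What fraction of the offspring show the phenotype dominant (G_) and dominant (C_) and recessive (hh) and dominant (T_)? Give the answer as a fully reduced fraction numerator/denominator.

GgCcHhTt gametes: GCHT×1, GCHt×1, GChT×1, GCht×1, GcHT×1, GcHt×1, GchT×1, Gcht×1, gCHT×1, gCHt×1, gChT×1, gCht×1, gcHT×1, gcHt×1, gchT×1, gcht×1
GgCcHhTt gametes: GCHT×1, GCHt×1, GChT×1, GCht×1, GcHT×1, GcHt×1, GchT×1, Gcht×1, gCHT×1, gCHt×1, gChT×1, gCht×1, gcHT×1, gcHt×1, gchT×1, gcht×1
GgCcHhTt×GgCcHhTt grid (16·16=256): GGCCHHTT=1 GGCCHHTt=2 GGCCHHtt=1 GGCCHhTT=2 GGCCHhTt=4 GGCCHhtt=2 GGCChhTT=1 GGCChhTt=2 GGCChhtt=1 GGCcHHTT=2 GGCcHHTt=4 GGCcHHtt=2 GGCcHhTT=4 GGCcHhTt=8 GGCcHhtt=4 GGCchhTT=2 GGCchhTt=4 GGCchhtt=2 GGccHHTT=1 GGccHHTt=2 GGccHHtt=1 GGccHhTT=2 GGccHhTt=4 GGccHhtt=2 GGcchhTT=1 GGcchhTt=2 GGcchhtt=1 GgCCHHTT=2 GgCCHHTt=4 GgCCHHtt=2 GgCCHhTT=4 GgCCHhTt=8 GgCCHhtt=4 GgCChhTT=2 GgCChhTt=4 GgCChhtt=2 GgCcHHTT=4 GgCcHHTt=8 GgCcHHtt=4 GgCcHhTT=8 GgCcHhTt=16 GgCcHhtt=8 GgCchhTT=4 GgCchhTt=8 GgCchhtt=4 GgccHHTT=2 GgccHHTt=4 GgccHHtt=2 GgccHhTT=4 GgccHhTt=8 GgccHhtt=4 GgcchhTT=2 GgcchhTt=4 Ggcchhtt=2 ggCCHHTT=1 ggCCHHTt=2 ggCCHHtt=1 ggCCHhTT=2 ggCCHhTt=4 ggCCHhtt=2 ggCChhTT=1 ggCChhTt=2 ggCChhtt=1 ggCcHHTT=2 ggCcHHTt=4 ggCcHHtt=2 ggCcHhTT=4 ggCcHhTt=8 ggCcHhtt=4 ggCchhTT=2 ggCchhTt=4 ggCchhtt=2 ggccHHTT=1 ggccHHTt=2 ggccHHtt=1 ggccHhTT=2 ggccHhTt=4 ggccHhtt=2 ggcchhTT=1 ggcchhTt=2 ggcchhtt=1
G_ C_ hh T_ hits 27/256; gcd=1; 27÷1/256÷1 = 27/256

P(G_ C_ hh T_) = 27/256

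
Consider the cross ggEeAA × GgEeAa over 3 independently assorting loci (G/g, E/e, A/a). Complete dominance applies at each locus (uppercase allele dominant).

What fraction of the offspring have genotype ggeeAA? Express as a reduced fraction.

P(ggeeAA) = 1/16

ggEeAA gametes: gEA×4, geA×4
GgEeAa gametes: GEA×1, GEa×1, GeA×1, Gea×1, gEA×1, gEa×1, geA×1, gea×1
ggEeAA×GgEeAa grid (8·8=64): GgEEAA=4 GgEEAa=4 GgEeAA=8 GgEeAa=8 GgeeAA=4 GgeeAa=4 ggEEAA=4 ggEEAa=4 ggEeAA=8 ggEeAa=8 ggeeAA=4 ggeeAa=4
ggeeAA hits 4/64; gcd=4; 4÷4/64÷4 = 1/16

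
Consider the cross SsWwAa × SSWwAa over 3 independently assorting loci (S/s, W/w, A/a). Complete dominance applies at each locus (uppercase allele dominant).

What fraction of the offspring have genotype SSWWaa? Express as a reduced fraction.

P(SSWWaa) = 1/32

SsWwAa gametes: SWA×1, SWa×1, SwA×1, Swa×1, sWA×1, sWa×1, swA×1, swa×1
SSWwAa gametes: SWA×2, SWa×2, SwA×2, Swa×2
SsWwAa×SSWwAa grid (8·8=64): SSWWAA=2 SSWWAa=4 SSWWaa=2 SSWwAA=4 SSWwAa=8 SSWwaa=4 SSwwAA=2 SSwwAa=4 SSwwaa=2 SsWWAA=2 SsWWAa=4 SsWWaa=2 SsWwAA=4 SsWwAa=8 SsWwaa=4 SswwAA=2 SswwAa=4 Sswwaa=2
SSWWaa hits 2/64; gcd=2; 2÷2/64÷2 = 1/32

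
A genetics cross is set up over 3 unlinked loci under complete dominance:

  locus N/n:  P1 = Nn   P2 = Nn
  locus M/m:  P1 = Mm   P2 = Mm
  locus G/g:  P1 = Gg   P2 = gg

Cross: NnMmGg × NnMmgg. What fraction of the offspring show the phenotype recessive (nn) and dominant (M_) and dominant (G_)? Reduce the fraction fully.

P(nn M_ G_) = 3/32

NnMmGg gametes: NMG×1, NMg×1, NmG×1, Nmg×1, nMG×1, nMg×1, nmG×1, nmg×1
NnMmgg gametes: NMg×2, Nmg×2, nMg×2, nmg×2
NnMmGg×NnMmgg grid (8·8=64): NNMMGg=2 NNMMgg=2 NNMmGg=4 NNMmgg=4 NNmmGg=2 NNmmgg=2 NnMMGg=4 NnMMgg=4 NnMmGg=8 NnMmgg=8 NnmmGg=4 Nnmmgg=4 nnMMGg=2 nnMMgg=2 nnMmGg=4 nnMmgg=4 nnmmGg=2 nnmmgg=2
nn M_ G_ hits 6/64; gcd=2; 6÷2/64÷2 = 3/32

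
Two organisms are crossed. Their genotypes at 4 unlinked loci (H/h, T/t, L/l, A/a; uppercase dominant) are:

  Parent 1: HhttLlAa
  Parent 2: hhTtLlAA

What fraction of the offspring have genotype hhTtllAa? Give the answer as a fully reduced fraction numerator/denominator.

P(hhTtllAa) = 1/32

HhttLlAa gametes: HtLA×2, HtLa×2, HtlA×2, Htla×2, htLA×2, htLa×2, htlA×2, htla×2
hhTtLlAA gametes: hTLA×4, hTlA×4, htLA×4, htlA×4
HhttLlAa×hhTtLlAA grid (16·16=256): HhTtLLAA=8 HhTtLLAa=8 HhTtLlAA=16 HhTtLlAa=16 HhTtllAA=8 HhTtllAa=8 HhttLLAA=8 HhttLLAa=8 HhttLlAA=16 HhttLlAa=16 HhttllAA=8 HhttllAa=8 hhTtLLAA=8 hhTtLLAa=8 hhTtLlAA=16 hhTtLlAa=16 hhTtllAA=8 hhTtllAa=8 hhttLLAA=8 hhttLLAa=8 hhttLlAA=16 hhttLlAa=16 hhttllAA=8 hhttllAa=8
hhTtllAa hits 8/256; gcd=8; 8÷8/256÷8 = 1/32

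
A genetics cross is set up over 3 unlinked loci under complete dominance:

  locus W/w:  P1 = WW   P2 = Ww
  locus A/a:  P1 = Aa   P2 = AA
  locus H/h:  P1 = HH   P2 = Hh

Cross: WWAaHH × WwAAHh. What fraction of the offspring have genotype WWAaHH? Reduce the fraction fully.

WWAaHH gametes: WAH×4, WaH×4
WwAAHh gametes: WAH×2, WAh×2, wAH×2, wAh×2
WWAaHH×WwAAHh grid (8·8=64): WWAAHH=8 WWAAHh=8 WWAaHH=8 WWAaHh=8 WwAAHH=8 WwAAHh=8 WwAaHH=8 WwAaHh=8
WWAaHH hits 8/64; gcd=8; 8÷8/64÷8 = 1/8

P(WWAaHH) = 1/8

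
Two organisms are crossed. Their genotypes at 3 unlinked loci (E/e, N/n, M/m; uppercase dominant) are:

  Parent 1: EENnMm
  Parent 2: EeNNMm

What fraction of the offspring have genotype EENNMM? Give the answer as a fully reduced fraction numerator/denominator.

P(EENNMM) = 1/16

EENnMm gametes: ENM×2, ENm×2, EnM×2, Enm×2
EeNNMm gametes: ENM×2, ENm×2, eNM×2, eNm×2
EENnMm×EeNNMm grid (8·8=64): EENNMM=4 EENNMm=8 EENNmm=4 EENnMM=4 EENnMm=8 EENnmm=4 EeNNMM=4 EeNNMm=8 EeNNmm=4 EeNnMM=4 EeNnMm=8 EeNnmm=4
EENNMM hits 4/64; gcd=4; 4÷4/64÷4 = 1/16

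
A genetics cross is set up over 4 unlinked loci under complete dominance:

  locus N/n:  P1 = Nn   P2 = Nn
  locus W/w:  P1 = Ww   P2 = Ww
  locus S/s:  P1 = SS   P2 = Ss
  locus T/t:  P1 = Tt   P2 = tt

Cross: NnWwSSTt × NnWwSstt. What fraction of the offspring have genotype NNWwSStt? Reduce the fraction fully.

P(NNWwSStt) = 1/32

NnWwSSTt gametes: NWST×2, NWSt×2, NwST×2, NwSt×2, nWST×2, nWSt×2, nwST×2, nwSt×2
NnWwSstt gametes: NWSt×2, NWst×2, NwSt×2, Nwst×2, nWSt×2, nWst×2, nwSt×2, nwst×2
NnWwSSTt×NnWwSstt grid (16·16=256): NNWWSSTt=4 NNWWSStt=4 NNWWSsTt=4 NNWWSstt=4 NNWwSSTt=8 NNWwSStt=8 NNWwSsTt=8 NNWwSstt=8 NNwwSSTt=4 NNwwSStt=4 NNwwSsTt=4 NNwwSstt=4 NnWWSSTt=8 NnWWSStt=8 NnWWSsTt=8 NnWWSstt=8 NnWwSSTt=16 NnWwSStt=16 NnWwSsTt=16 NnWwSstt=16 NnwwSSTt=8 NnwwSStt=8 NnwwSsTt=8 NnwwSstt=8 nnWWSSTt=4 nnWWSStt=4 nnWWSsTt=4 nnWWSstt=4 nnWwSSTt=8 nnWwSStt=8 nnWwSsTt=8 nnWwSstt=8 nnwwSSTt=4 nnwwSStt=4 nnwwSsTt=4 nnwwSstt=4
NNWwSStt hits 8/256; gcd=8; 8÷8/256÷8 = 1/32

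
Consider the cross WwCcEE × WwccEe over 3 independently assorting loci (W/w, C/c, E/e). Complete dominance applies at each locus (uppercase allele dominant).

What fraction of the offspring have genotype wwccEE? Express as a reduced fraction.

WwCcEE gametes: WCE×2, WcE×2, wCE×2, wcE×2
WwccEe gametes: WcE×2, Wce×2, wcE×2, wce×2
WwCcEE×WwccEe grid (8·8=64): WWCcEE=4 WWCcEe=4 WWccEE=4 WWccEe=4 WwCcEE=8 WwCcEe=8 WwccEE=8 WwccEe=8 wwCcEE=4 wwCcEe=4 wwccEE=4 wwccEe=4
wwccEE hits 4/64; gcd=4; 4÷4/64÷4 = 1/16

P(wwccEE) = 1/16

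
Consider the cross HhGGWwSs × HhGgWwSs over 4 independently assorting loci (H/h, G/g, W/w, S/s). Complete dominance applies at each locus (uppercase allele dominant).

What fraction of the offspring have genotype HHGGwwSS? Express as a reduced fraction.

P(HHGGwwSS) = 1/128

HhGGWwSs gametes: HGWS×2, HGWs×2, HGwS×2, HGws×2, hGWS×2, hGWs×2, hGwS×2, hGws×2
HhGgWwSs gametes: HGWS×1, HGWs×1, HGwS×1, HGws×1, HgWS×1, HgWs×1, HgwS×1, Hgws×1, hGWS×1, hGWs×1, hGwS×1, hGws×1, hgWS×1, hgWs×1, hgwS×1, hgws×1
HhGGWwSs×HhGgWwSs grid (16·16=256): HHGGWWSS=2 HHGGWWSs=4 HHGGWWss=2 HHGGWwSS=4 HHGGWwSs=8 HHGGWwss=4 HHGGwwSS=2 HHGGwwSs=4 HHGGwwss=2 HHGgWWSS=2 HHGgWWSs=4 HHGgWWss=2 HHGgWwSS=4 HHGgWwSs=8 HHGgWwss=4 HHGgwwSS=2 HHGgwwSs=4 HHGgwwss=2 HhGGWWSS=4 HhGGWWSs=8 HhGGWWss=4 HhGGWwSS=8 HhGGWwSs=16 HhGGWwss=8 HhGGwwSS=4 HhGGwwSs=8 HhGGwwss=4 HhGgWWSS=4 HhGgWWSs=8 HhGgWWss=4 HhGgWwSS=8 HhGgWwSs=16 HhGgWwss=8 HhGgwwSS=4 HhGgwwSs=8 HhGgwwss=4 hhGGWWSS=2 hhGGWWSs=4 hhGGWWss=2 hhGGWwSS=4 hhGGWwSs=8 hhGGWwss=4 hhGGwwSS=2 hhGGwwSs=4 hhGGwwss=2 hhGgWWSS=2 hhGgWWSs=4 hhGgWWss=2 hhGgWwSS=4 hhGgWwSs=8 hhGgWwss=4 hhGgwwSS=2 hhGgwwSs=4 hhGgwwss=2
HHGGwwSS hits 2/256; gcd=2; 2÷2/256÷2 = 1/128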